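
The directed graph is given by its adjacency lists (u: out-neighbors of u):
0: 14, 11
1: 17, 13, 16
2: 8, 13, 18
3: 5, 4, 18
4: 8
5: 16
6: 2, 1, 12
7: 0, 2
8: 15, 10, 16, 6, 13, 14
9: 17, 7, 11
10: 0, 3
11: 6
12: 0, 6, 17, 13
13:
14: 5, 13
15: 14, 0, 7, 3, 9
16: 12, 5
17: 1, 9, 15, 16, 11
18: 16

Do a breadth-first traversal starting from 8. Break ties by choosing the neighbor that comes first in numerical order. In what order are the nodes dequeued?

8 -> 6 -> 10 -> 13 -> 14 -> 15 -> 16 -> 1 -> 2 -> 12 -> 0 -> 3 -> 5 -> 7 -> 9 -> 17 -> 18 -> 11 -> 4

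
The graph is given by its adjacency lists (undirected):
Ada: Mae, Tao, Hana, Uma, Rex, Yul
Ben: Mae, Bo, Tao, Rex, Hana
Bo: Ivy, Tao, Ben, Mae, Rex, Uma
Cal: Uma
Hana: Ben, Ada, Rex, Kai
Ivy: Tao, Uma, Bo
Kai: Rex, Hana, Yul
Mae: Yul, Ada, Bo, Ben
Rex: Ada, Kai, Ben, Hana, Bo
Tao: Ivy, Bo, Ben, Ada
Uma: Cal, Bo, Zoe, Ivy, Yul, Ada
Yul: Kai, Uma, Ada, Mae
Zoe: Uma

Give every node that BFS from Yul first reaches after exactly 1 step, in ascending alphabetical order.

Ada, Kai, Mae, Uma

Level 0: Yul
Level 1: Ada, Kai, Mae, Uma
Level 2: Ben, Bo, Cal, Hana, Ivy, Rex, Tao, Zoe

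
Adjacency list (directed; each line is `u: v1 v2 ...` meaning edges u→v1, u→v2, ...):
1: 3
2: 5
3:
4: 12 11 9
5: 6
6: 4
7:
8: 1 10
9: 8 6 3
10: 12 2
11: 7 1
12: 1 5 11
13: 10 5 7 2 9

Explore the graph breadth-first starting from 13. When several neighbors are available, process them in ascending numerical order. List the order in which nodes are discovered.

13 2 5 7 9 10 6 3 8 12 4 1 11

Visit 13; enqueue 2, 5, 7, 9, 10 → queue [2, 5, 7, 9, 10]
Visit 2 → queue [5, 7, 9, 10]
Visit 5; enqueue 6 → queue [7, 9, 10, 6]
Visit 7 → queue [9, 10, 6]
Visit 9; enqueue 3, 8 → queue [10, 6, 3, 8]
Visit 10; enqueue 12 → queue [6, 3, 8, 12]
Visit 6; enqueue 4 → queue [3, 8, 12, 4]
Visit 3 → queue [8, 12, 4]
Visit 8; enqueue 1 → queue [12, 4, 1]
Visit 12; enqueue 11 → queue [4, 1, 11]
Visit 4 → queue [1, 11]
Visit 1 → queue [11]
Visit 11 → queue []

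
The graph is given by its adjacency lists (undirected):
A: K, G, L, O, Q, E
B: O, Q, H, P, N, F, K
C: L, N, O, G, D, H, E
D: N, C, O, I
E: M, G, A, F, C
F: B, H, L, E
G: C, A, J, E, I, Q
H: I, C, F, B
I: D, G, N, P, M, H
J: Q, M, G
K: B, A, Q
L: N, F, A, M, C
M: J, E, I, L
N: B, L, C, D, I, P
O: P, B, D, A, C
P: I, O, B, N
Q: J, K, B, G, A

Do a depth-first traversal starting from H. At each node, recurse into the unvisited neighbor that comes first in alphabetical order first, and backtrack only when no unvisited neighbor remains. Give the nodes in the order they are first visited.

Visit H
H → B
B → F
F → E
E → A
A → G
G → C
C → D
D → I
I → M
M → J
J → Q
Q → K
M → L
L → N
N → P
P → O

H → B → F → E → A → G → C → D → I → M → J → Q → K → L → N → P → O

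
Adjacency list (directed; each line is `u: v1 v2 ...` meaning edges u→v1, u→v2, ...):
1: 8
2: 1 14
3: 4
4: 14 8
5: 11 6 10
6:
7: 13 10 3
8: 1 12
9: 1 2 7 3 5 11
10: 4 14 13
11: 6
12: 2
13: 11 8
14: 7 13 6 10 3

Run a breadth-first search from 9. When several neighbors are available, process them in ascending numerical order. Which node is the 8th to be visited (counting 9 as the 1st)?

Visit 9; enqueue 1, 2, 3, 5, 7, 11 → queue [1, 2, 3, 5, 7, 11]
Visit 1; enqueue 8 → queue [2, 3, 5, 7, 11, 8]
Visit 2; enqueue 14 → queue [3, 5, 7, 11, 8, 14]
Visit 3; enqueue 4 → queue [5, 7, 11, 8, 14, 4]
Visit 5; enqueue 6, 10 → queue [7, 11, 8, 14, 4, 6, 10]
Visit 7; enqueue 13 → queue [11, 8, 14, 4, 6, 10, 13]
Visit 11 → queue [8, 14, 4, 6, 10, 13]
Visit 8; enqueue 12 → queue [14, 4, 6, 10, 13, 12]
Visit 14 → queue [4, 6, 10, 13, 12]
Visit 4 → queue [6, 10, 13, 12]
Visit 6 → queue [10, 13, 12]
Visit 10 → queue [13, 12]
Visit 13 → queue [12]
Visit 12 → queue []

Visit order: 9, 1, 2, 3, 5, 7, 11, 8, 14, 4, 6, 10, 13, 12

8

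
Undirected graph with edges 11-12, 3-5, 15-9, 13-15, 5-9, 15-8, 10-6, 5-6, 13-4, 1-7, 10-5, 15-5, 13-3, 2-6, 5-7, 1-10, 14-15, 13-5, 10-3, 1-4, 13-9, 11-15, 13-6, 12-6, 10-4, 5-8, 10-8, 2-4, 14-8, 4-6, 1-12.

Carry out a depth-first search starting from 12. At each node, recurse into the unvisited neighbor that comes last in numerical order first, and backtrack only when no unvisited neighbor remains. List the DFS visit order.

12 11 15 14 8 10 6 13 9 5 7 1 4 2 3

Visit 12
12 → 11
11 → 15
15 → 14
14 → 8
8 → 10
10 → 6
6 → 13
13 → 9
9 → 5
5 → 7
7 → 1
1 → 4
4 → 2
5 → 3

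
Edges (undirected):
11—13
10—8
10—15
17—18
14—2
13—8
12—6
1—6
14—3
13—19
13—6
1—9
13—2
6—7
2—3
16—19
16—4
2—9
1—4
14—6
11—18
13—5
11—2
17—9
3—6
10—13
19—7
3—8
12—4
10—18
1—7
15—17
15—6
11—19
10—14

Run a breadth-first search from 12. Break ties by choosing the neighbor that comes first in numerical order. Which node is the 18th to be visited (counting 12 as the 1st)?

17

Visit 12; enqueue 4, 6 → queue [4, 6]
Visit 4; enqueue 1, 16 → queue [6, 1, 16]
Visit 6; enqueue 3, 7, 13, 14, 15 → queue [1, 16, 3, 7, 13, 14, 15]
Visit 1; enqueue 9 → queue [16, 3, 7, 13, 14, 15, 9]
Visit 16; enqueue 19 → queue [3, 7, 13, 14, 15, 9, 19]
Visit 3; enqueue 2, 8 → queue [7, 13, 14, 15, 9, 19, 2, 8]
Visit 7 → queue [13, 14, 15, 9, 19, 2, 8]
Visit 13; enqueue 5, 10, 11 → queue [14, 15, 9, 19, 2, 8, 5, 10, 11]
Visit 14 → queue [15, 9, 19, 2, 8, 5, 10, 11]
Visit 15; enqueue 17 → queue [9, 19, 2, 8, 5, 10, 11, 17]
Visit 9 → queue [19, 2, 8, 5, 10, 11, 17]
Visit 19 → queue [2, 8, 5, 10, 11, 17]
Visit 2 → queue [8, 5, 10, 11, 17]
Visit 8 → queue [5, 10, 11, 17]
Visit 5 → queue [10, 11, 17]
Visit 10; enqueue 18 → queue [11, 17, 18]
Visit 11 → queue [17, 18]
Visit 17 → queue [18]
Visit 18 → queue []

Visit order: 12, 4, 6, 1, 16, 3, 7, 13, 14, 15, 9, 19, 2, 8, 5, 10, 11, 17, 18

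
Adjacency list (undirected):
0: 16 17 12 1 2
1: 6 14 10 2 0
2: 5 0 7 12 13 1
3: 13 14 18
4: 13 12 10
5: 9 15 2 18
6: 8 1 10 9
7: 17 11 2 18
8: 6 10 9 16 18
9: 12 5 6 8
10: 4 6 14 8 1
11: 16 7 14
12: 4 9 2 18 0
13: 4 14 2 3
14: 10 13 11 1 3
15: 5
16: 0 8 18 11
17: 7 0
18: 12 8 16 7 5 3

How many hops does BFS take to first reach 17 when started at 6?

Level 0: 6
Level 1: 1, 8, 9, 10
Level 2: 0, 2, 4, 5, 12, 14, 16, 18
Level 3: 3, 7, 11, 13, 15, 17
17 first appears at level 3.

3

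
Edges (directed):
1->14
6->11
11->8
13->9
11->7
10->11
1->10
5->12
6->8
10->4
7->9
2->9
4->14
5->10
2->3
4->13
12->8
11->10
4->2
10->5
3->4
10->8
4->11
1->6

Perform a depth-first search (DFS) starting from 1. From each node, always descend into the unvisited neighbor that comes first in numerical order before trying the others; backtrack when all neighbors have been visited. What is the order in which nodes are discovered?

Visit 1
1 → 6
6 → 8
6 → 11
11 → 7
7 → 9
11 → 10
10 → 4
4 → 2
2 → 3
4 → 13
4 → 14
10 → 5
5 → 12

1 → 6 → 8 → 11 → 7 → 9 → 10 → 4 → 2 → 3 → 13 → 14 → 5 → 12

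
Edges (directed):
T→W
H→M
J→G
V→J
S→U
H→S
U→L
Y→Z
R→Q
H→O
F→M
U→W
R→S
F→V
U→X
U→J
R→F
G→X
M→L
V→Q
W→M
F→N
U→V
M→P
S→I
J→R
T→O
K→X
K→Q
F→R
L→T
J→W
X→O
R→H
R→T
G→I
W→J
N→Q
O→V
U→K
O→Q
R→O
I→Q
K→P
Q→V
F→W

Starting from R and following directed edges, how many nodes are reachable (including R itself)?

19

BFS from R visits: R, F, H, O, Q, S, T, M, N, V, W, I, U, L, P, J, K, X, G
Reachable nodes: 19 of 21 total.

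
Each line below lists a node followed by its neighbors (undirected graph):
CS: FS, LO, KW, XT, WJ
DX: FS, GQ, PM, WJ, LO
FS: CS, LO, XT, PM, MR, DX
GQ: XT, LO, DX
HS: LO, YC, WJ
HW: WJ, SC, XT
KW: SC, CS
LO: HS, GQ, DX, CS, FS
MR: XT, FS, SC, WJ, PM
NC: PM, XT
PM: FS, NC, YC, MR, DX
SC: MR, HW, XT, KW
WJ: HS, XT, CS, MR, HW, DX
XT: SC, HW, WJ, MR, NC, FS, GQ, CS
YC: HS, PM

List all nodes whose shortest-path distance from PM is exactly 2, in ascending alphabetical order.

CS, GQ, HS, LO, SC, WJ, XT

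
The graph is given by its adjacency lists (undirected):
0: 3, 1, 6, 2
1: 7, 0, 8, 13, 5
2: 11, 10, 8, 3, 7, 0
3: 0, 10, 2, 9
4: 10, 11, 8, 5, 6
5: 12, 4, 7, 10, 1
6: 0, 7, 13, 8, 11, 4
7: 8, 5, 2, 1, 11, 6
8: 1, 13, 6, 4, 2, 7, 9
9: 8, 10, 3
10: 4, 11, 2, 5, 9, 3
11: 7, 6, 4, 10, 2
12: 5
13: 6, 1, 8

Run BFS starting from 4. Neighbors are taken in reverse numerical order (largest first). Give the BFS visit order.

4, 11, 10, 8, 6, 5, 7, 2, 9, 3, 13, 1, 0, 12

Visit 4; enqueue 11, 10, 8, 6, 5 → queue [11, 10, 8, 6, 5]
Visit 11; enqueue 7, 2 → queue [10, 8, 6, 5, 7, 2]
Visit 10; enqueue 9, 3 → queue [8, 6, 5, 7, 2, 9, 3]
Visit 8; enqueue 13, 1 → queue [6, 5, 7, 2, 9, 3, 13, 1]
Visit 6; enqueue 0 → queue [5, 7, 2, 9, 3, 13, 1, 0]
Visit 5; enqueue 12 → queue [7, 2, 9, 3, 13, 1, 0, 12]
Visit 7 → queue [2, 9, 3, 13, 1, 0, 12]
Visit 2 → queue [9, 3, 13, 1, 0, 12]
Visit 9 → queue [3, 13, 1, 0, 12]
Visit 3 → queue [13, 1, 0, 12]
Visit 13 → queue [1, 0, 12]
Visit 1 → queue [0, 12]
Visit 0 → queue [12]
Visit 12 → queue []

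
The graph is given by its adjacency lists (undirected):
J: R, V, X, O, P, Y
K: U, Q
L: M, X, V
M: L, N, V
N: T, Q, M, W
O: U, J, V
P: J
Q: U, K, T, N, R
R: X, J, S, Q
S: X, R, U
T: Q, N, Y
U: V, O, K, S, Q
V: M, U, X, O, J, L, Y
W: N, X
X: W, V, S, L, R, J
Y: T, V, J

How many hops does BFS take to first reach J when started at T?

Level 0: T
Level 1: N, Q, Y
Level 2: J, K, M, R, U, V, W
Level 3: L, O, P, S, X
J first appears at level 2.

2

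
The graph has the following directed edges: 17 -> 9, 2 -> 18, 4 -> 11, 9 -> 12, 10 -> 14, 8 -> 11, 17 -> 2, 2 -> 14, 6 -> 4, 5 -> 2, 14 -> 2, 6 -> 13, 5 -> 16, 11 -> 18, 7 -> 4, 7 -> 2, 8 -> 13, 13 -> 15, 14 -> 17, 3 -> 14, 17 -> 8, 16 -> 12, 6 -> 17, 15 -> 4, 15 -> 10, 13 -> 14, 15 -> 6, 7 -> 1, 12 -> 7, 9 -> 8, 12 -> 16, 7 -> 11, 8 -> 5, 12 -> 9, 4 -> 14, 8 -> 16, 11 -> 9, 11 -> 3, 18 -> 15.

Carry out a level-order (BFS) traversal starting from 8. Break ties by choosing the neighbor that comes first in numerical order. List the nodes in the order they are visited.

8, 5, 11, 13, 16, 2, 3, 9, 18, 14, 15, 12, 17, 4, 6, 10, 7, 1

Visit 8; enqueue 5, 11, 13, 16 → queue [5, 11, 13, 16]
Visit 5; enqueue 2 → queue [11, 13, 16, 2]
Visit 11; enqueue 3, 9, 18 → queue [13, 16, 2, 3, 9, 18]
Visit 13; enqueue 14, 15 → queue [16, 2, 3, 9, 18, 14, 15]
Visit 16; enqueue 12 → queue [2, 3, 9, 18, 14, 15, 12]
Visit 2 → queue [3, 9, 18, 14, 15, 12]
Visit 3 → queue [9, 18, 14, 15, 12]
Visit 9 → queue [18, 14, 15, 12]
Visit 18 → queue [14, 15, 12]
Visit 14; enqueue 17 → queue [15, 12, 17]
Visit 15; enqueue 4, 6, 10 → queue [12, 17, 4, 6, 10]
Visit 12; enqueue 7 → queue [17, 4, 6, 10, 7]
Visit 17 → queue [4, 6, 10, 7]
Visit 4 → queue [6, 10, 7]
Visit 6 → queue [10, 7]
Visit 10 → queue [7]
Visit 7; enqueue 1 → queue [1]
Visit 1 → queue []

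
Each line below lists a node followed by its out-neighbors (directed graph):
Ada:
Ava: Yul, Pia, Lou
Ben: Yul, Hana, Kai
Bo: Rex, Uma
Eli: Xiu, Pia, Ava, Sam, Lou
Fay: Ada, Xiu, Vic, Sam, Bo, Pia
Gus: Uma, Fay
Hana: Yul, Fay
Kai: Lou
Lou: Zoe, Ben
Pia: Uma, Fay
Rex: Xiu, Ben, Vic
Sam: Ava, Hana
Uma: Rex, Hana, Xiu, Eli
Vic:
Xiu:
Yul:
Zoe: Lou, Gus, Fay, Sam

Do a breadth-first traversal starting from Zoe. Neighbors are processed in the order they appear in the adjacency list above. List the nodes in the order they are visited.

Zoe, Lou, Gus, Fay, Sam, Ben, Uma, Ada, Xiu, Vic, Bo, Pia, Ava, Hana, Yul, Kai, Rex, Eli

Visit Zoe; enqueue Lou, Gus, Fay, Sam → queue [Lou, Gus, Fay, Sam]
Visit Lou; enqueue Ben → queue [Gus, Fay, Sam, Ben]
Visit Gus; enqueue Uma → queue [Fay, Sam, Ben, Uma]
Visit Fay; enqueue Ada, Xiu, Vic, Bo, Pia → queue [Sam, Ben, Uma, Ada, Xiu, Vic, Bo, Pia]
Visit Sam; enqueue Ava, Hana → queue [Ben, Uma, Ada, Xiu, Vic, Bo, Pia, Ava, Hana]
Visit Ben; enqueue Yul, Kai → queue [Uma, Ada, Xiu, Vic, Bo, Pia, Ava, Hana, Yul, Kai]
Visit Uma; enqueue Rex, Eli → queue [Ada, Xiu, Vic, Bo, Pia, Ava, Hana, Yul, Kai, Rex, Eli]
Visit Ada → queue [Xiu, Vic, Bo, Pia, Ava, Hana, Yul, Kai, Rex, Eli]
Visit Xiu → queue [Vic, Bo, Pia, Ava, Hana, Yul, Kai, Rex, Eli]
Visit Vic → queue [Bo, Pia, Ava, Hana, Yul, Kai, Rex, Eli]
Visit Bo → queue [Pia, Ava, Hana, Yul, Kai, Rex, Eli]
Visit Pia → queue [Ava, Hana, Yul, Kai, Rex, Eli]
Visit Ava → queue [Hana, Yul, Kai, Rex, Eli]
Visit Hana → queue [Yul, Kai, Rex, Eli]
Visit Yul → queue [Kai, Rex, Eli]
Visit Kai → queue [Rex, Eli]
Visit Rex → queue [Eli]
Visit Eli → queue []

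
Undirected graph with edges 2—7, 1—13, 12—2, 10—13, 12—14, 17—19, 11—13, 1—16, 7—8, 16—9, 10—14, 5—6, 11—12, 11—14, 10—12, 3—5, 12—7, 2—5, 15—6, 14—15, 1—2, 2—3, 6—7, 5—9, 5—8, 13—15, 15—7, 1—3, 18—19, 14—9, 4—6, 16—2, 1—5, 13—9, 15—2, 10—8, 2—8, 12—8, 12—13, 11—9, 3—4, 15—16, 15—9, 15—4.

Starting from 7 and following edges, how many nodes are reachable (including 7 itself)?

16

BFS from 7 visits: 7, 15, 12, 8, 6, 2, 16, 14, 13, 9, 4, 11, 10, 5, 3, 1
Reachable nodes: 16 of 19 total.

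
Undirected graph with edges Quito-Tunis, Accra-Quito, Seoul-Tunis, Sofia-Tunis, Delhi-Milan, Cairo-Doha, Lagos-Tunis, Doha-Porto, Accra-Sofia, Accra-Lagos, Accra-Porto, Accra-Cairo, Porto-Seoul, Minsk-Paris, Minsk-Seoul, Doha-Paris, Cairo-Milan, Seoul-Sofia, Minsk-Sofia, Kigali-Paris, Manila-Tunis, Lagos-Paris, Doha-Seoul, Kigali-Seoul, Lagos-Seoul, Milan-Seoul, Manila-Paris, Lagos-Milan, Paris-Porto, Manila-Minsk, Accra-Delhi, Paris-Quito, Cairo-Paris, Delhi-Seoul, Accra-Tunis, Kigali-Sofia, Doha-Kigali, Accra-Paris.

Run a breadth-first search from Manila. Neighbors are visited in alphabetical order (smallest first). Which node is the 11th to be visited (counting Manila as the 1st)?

Lagos

Visit Manila; enqueue Minsk, Paris, Tunis → queue [Minsk, Paris, Tunis]
Visit Minsk; enqueue Seoul, Sofia → queue [Paris, Tunis, Seoul, Sofia]
Visit Paris; enqueue Accra, Cairo, Doha, Kigali, Lagos, Porto, Quito → queue [Tunis, Seoul, Sofia, Accra, Cairo, Doha, Kigali, Lagos, Porto, Quito]
Visit Tunis → queue [Seoul, Sofia, Accra, Cairo, Doha, Kigali, Lagos, Porto, Quito]
Visit Seoul; enqueue Delhi, Milan → queue [Sofia, Accra, Cairo, Doha, Kigali, Lagos, Porto, Quito, Delhi, Milan]
Visit Sofia → queue [Accra, Cairo, Doha, Kigali, Lagos, Porto, Quito, Delhi, Milan]
Visit Accra → queue [Cairo, Doha, Kigali, Lagos, Porto, Quito, Delhi, Milan]
Visit Cairo → queue [Doha, Kigali, Lagos, Porto, Quito, Delhi, Milan]
Visit Doha → queue [Kigali, Lagos, Porto, Quito, Delhi, Milan]
Visit Kigali → queue [Lagos, Porto, Quito, Delhi, Milan]
Visit Lagos → queue [Porto, Quito, Delhi, Milan]
Visit Porto → queue [Quito, Delhi, Milan]
Visit Quito → queue [Delhi, Milan]
Visit Delhi → queue [Milan]
Visit Milan → queue []

Visit order: Manila, Minsk, Paris, Tunis, Seoul, Sofia, Accra, Cairo, Doha, Kigali, Lagos, Porto, Quito, Delhi, Milan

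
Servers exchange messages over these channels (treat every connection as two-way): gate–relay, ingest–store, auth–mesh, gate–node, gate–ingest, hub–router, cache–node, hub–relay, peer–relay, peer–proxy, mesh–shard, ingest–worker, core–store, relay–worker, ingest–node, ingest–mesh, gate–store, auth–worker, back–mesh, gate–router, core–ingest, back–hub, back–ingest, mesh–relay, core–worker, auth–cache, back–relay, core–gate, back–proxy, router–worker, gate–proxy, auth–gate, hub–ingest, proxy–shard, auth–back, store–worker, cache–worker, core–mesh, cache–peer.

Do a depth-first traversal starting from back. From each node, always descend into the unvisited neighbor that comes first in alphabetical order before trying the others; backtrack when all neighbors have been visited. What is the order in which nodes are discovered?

Visit back
back → auth
auth → cache
cache → node
node → gate
gate → core
core → ingest
ingest → hub
hub → relay
relay → mesh
mesh → shard
shard → proxy
proxy → peer
relay → worker
worker → router
worker → store

back → auth → cache → node → gate → core → ingest → hub → relay → mesh → shard → proxy → peer → worker → router → store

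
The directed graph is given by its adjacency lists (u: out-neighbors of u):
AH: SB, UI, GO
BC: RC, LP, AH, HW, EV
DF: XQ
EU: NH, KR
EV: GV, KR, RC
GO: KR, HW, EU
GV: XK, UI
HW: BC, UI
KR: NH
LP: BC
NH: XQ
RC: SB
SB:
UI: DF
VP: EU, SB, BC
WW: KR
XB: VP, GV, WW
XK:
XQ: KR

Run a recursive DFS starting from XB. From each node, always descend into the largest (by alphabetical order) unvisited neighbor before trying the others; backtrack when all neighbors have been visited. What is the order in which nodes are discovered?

XB, WW, KR, NH, XQ, VP, SB, EU, BC, RC, LP, HW, UI, DF, EV, GV, XK, AH, GO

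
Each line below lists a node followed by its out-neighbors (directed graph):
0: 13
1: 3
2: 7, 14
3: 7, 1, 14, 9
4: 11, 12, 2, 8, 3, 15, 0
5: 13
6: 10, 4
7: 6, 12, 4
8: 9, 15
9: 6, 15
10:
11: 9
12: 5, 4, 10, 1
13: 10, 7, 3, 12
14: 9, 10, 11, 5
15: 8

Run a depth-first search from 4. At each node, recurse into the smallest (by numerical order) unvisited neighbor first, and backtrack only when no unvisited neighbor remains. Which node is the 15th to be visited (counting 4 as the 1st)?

11

Visit 4
4 → 0
0 → 13
13 → 3
3 → 1
3 → 7
7 → 6
6 → 10
7 → 12
12 → 5
3 → 9
9 → 15
15 → 8
3 → 14
14 → 11
4 → 2

Visit order: 4, 0, 13, 3, 1, 7, 6, 10, 12, 5, 9, 15, 8, 14, 11, 2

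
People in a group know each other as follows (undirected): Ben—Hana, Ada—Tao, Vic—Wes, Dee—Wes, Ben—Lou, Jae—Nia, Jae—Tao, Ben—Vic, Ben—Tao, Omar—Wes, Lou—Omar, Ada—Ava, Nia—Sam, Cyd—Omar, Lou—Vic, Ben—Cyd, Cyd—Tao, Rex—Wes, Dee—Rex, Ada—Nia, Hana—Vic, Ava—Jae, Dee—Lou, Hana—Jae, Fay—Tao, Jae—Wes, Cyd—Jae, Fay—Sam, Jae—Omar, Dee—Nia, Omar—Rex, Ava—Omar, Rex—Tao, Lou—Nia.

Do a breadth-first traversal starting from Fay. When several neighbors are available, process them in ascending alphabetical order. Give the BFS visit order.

Fay, Sam, Tao, Nia, Ada, Ben, Cyd, Jae, Rex, Dee, Lou, Ava, Hana, Vic, Omar, Wes

Visit Fay; enqueue Sam, Tao → queue [Sam, Tao]
Visit Sam; enqueue Nia → queue [Tao, Nia]
Visit Tao; enqueue Ada, Ben, Cyd, Jae, Rex → queue [Nia, Ada, Ben, Cyd, Jae, Rex]
Visit Nia; enqueue Dee, Lou → queue [Ada, Ben, Cyd, Jae, Rex, Dee, Lou]
Visit Ada; enqueue Ava → queue [Ben, Cyd, Jae, Rex, Dee, Lou, Ava]
Visit Ben; enqueue Hana, Vic → queue [Cyd, Jae, Rex, Dee, Lou, Ava, Hana, Vic]
Visit Cyd; enqueue Omar → queue [Jae, Rex, Dee, Lou, Ava, Hana, Vic, Omar]
Visit Jae; enqueue Wes → queue [Rex, Dee, Lou, Ava, Hana, Vic, Omar, Wes]
Visit Rex → queue [Dee, Lou, Ava, Hana, Vic, Omar, Wes]
Visit Dee → queue [Lou, Ava, Hana, Vic, Omar, Wes]
Visit Lou → queue [Ava, Hana, Vic, Omar, Wes]
Visit Ava → queue [Hana, Vic, Omar, Wes]
Visit Hana → queue [Vic, Omar, Wes]
Visit Vic → queue [Omar, Wes]
Visit Omar → queue [Wes]
Visit Wes → queue []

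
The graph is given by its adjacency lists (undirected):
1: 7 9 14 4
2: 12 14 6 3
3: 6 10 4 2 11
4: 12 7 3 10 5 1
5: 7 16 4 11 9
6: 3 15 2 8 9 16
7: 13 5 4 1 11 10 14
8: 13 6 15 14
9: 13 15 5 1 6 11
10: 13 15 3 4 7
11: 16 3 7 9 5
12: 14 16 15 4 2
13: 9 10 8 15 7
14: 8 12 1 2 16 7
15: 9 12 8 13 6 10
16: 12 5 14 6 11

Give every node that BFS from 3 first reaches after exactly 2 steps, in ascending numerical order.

Level 0: 3
Level 1: 2, 4, 6, 10, 11
Level 2: 1, 5, 7, 8, 9, 12, 13, 14, 15, 16

1, 5, 7, 8, 9, 12, 13, 14, 15, 16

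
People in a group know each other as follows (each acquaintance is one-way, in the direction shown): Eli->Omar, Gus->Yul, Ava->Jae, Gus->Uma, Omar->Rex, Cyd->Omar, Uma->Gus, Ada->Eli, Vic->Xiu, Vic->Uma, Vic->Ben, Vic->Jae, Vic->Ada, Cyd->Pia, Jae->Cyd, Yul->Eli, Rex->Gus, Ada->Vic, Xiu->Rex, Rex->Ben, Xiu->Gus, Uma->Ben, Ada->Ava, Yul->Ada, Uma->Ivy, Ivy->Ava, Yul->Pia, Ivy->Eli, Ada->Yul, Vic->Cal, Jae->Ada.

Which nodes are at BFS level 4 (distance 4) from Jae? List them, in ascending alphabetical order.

Level 0: Jae
Level 1: Ada, Cyd
Level 2: Ava, Eli, Omar, Pia, Vic, Yul
Level 3: Ben, Cal, Rex, Uma, Xiu
Level 4: Gus, Ivy

Gus, Ivy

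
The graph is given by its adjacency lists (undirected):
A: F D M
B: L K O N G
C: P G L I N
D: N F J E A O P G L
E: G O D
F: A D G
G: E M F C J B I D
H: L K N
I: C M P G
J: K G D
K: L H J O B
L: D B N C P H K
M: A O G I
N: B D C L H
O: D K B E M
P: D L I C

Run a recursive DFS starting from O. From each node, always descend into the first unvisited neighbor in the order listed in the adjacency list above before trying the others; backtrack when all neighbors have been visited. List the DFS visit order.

O → D → N → B → L → C → P → I → M → A → F → G → E → J → K → H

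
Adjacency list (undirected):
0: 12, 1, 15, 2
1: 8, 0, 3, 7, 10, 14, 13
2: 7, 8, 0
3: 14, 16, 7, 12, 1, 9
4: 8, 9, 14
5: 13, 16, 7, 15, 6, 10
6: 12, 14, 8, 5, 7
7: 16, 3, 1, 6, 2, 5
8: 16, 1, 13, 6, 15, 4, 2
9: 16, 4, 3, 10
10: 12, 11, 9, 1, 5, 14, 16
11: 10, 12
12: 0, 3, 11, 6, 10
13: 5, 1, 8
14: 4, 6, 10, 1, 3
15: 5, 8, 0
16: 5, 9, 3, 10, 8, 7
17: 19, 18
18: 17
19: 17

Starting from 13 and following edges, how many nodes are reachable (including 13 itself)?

17

BFS from 13 visits: 13, 5, 1, 8, 16, 7, 15, 6, 10, 0, 3, 14, 4, 2, 9, 12, 11
Reachable nodes: 17 of 20 total.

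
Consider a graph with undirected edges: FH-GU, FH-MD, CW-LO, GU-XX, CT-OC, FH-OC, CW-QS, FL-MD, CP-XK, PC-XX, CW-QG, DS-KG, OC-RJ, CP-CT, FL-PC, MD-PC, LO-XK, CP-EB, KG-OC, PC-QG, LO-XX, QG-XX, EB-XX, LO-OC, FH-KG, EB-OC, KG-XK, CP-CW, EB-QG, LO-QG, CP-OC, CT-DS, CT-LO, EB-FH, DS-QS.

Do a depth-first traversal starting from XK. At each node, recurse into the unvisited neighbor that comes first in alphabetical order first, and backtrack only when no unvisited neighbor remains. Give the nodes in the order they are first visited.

XK CP CT DS KG FH EB OC LO CW QG PC FL MD XX GU QS RJ

Visit XK
XK → CP
CP → CT
CT → DS
DS → KG
KG → FH
FH → EB
EB → OC
OC → LO
LO → CW
CW → QG
QG → PC
PC → FL
FL → MD
PC → XX
XX → GU
CW → QS
OC → RJ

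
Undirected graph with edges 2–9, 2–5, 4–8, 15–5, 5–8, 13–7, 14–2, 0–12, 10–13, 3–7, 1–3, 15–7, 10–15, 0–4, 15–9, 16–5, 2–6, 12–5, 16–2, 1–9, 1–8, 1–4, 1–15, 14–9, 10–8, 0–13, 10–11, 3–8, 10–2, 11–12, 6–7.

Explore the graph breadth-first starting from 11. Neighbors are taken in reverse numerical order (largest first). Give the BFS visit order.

11 12 10 5 0 15 13 8 2 16 4 9 7 1 3 14 6

Visit 11; enqueue 12, 10 → queue [12, 10]
Visit 12; enqueue 5, 0 → queue [10, 5, 0]
Visit 10; enqueue 15, 13, 8, 2 → queue [5, 0, 15, 13, 8, 2]
Visit 5; enqueue 16 → queue [0, 15, 13, 8, 2, 16]
Visit 0; enqueue 4 → queue [15, 13, 8, 2, 16, 4]
Visit 15; enqueue 9, 7, 1 → queue [13, 8, 2, 16, 4, 9, 7, 1]
Visit 13 → queue [8, 2, 16, 4, 9, 7, 1]
Visit 8; enqueue 3 → queue [2, 16, 4, 9, 7, 1, 3]
Visit 2; enqueue 14, 6 → queue [16, 4, 9, 7, 1, 3, 14, 6]
Visit 16 → queue [4, 9, 7, 1, 3, 14, 6]
Visit 4 → queue [9, 7, 1, 3, 14, 6]
Visit 9 → queue [7, 1, 3, 14, 6]
Visit 7 → queue [1, 3, 14, 6]
Visit 1 → queue [3, 14, 6]
Visit 3 → queue [14, 6]
Visit 14 → queue [6]
Visit 6 → queue []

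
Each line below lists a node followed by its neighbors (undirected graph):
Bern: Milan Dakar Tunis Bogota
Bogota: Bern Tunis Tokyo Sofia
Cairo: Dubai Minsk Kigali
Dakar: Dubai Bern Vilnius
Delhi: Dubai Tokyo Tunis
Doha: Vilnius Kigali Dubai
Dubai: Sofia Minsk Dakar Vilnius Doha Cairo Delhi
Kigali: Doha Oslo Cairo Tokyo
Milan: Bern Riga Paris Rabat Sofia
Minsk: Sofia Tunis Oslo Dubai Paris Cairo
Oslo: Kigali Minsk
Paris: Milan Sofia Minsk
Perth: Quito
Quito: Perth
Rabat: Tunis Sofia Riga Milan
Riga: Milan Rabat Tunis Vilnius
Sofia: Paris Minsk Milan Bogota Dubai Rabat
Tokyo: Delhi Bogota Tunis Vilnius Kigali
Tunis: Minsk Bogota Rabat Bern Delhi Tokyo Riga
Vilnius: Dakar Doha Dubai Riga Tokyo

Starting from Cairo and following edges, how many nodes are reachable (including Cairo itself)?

18

BFS from Cairo visits: Cairo, Dubai, Kigali, Minsk, Dakar, Delhi, Doha, Sofia, Vilnius, Oslo, Tokyo, Paris, Tunis, Bern, Bogota, Milan, Rabat, Riga
Reachable nodes: 18 of 20 total.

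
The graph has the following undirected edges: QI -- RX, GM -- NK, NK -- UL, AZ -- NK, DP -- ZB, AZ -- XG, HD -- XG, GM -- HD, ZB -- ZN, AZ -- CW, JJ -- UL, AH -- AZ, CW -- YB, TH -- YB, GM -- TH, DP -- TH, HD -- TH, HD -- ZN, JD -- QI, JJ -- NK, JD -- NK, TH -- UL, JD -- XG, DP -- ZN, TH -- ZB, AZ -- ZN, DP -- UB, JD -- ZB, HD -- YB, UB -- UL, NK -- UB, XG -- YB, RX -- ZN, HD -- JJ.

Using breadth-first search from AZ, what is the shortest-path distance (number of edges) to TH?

3

Level 0: AZ
Level 1: AH, CW, NK, XG, ZN
Level 2: DP, GM, HD, JD, JJ, RX, UB, UL, YB, ZB
Level 3: QI, TH
TH first appears at level 3.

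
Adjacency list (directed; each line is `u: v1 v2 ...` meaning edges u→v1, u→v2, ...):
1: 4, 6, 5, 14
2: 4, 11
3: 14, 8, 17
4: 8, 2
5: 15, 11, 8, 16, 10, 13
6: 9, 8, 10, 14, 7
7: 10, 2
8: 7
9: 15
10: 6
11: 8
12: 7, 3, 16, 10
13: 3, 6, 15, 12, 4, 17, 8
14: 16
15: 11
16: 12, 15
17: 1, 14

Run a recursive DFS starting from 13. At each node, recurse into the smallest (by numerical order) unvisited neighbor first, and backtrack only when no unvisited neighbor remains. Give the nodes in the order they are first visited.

13, 3, 8, 7, 2, 4, 11, 10, 6, 9, 15, 14, 16, 12, 17, 1, 5

Visit 13
13 → 3
3 → 8
8 → 7
7 → 2
2 → 4
2 → 11
7 → 10
10 → 6
6 → 9
9 → 15
6 → 14
14 → 16
16 → 12
3 → 17
17 → 1
1 → 5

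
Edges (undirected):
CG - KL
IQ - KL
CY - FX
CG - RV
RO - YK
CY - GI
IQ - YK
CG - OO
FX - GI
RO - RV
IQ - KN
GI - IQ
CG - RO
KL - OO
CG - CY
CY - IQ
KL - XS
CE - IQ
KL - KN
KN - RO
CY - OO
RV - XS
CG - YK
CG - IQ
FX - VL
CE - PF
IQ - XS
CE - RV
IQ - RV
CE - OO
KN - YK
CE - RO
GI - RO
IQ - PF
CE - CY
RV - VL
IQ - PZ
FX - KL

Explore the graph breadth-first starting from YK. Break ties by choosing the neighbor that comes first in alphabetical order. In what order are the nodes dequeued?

YK, CG, IQ, KN, RO, CY, KL, OO, RV, CE, GI, PF, PZ, XS, FX, VL

Visit YK; enqueue CG, IQ, KN, RO → queue [CG, IQ, KN, RO]
Visit CG; enqueue CY, KL, OO, RV → queue [IQ, KN, RO, CY, KL, OO, RV]
Visit IQ; enqueue CE, GI, PF, PZ, XS → queue [KN, RO, CY, KL, OO, RV, CE, GI, PF, PZ, XS]
Visit KN → queue [RO, CY, KL, OO, RV, CE, GI, PF, PZ, XS]
Visit RO → queue [CY, KL, OO, RV, CE, GI, PF, PZ, XS]
Visit CY; enqueue FX → queue [KL, OO, RV, CE, GI, PF, PZ, XS, FX]
Visit KL → queue [OO, RV, CE, GI, PF, PZ, XS, FX]
Visit OO → queue [RV, CE, GI, PF, PZ, XS, FX]
Visit RV; enqueue VL → queue [CE, GI, PF, PZ, XS, FX, VL]
Visit CE → queue [GI, PF, PZ, XS, FX, VL]
Visit GI → queue [PF, PZ, XS, FX, VL]
Visit PF → queue [PZ, XS, FX, VL]
Visit PZ → queue [XS, FX, VL]
Visit XS → queue [FX, VL]
Visit FX → queue [VL]
Visit VL → queue []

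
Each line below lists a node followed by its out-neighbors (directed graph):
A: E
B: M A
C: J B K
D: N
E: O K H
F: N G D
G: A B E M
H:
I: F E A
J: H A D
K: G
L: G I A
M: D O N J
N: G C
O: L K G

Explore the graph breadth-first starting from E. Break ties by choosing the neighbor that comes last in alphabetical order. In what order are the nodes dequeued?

E, O, K, H, L, G, I, A, M, B, F, N, J, D, C

Visit E; enqueue O, K, H → queue [O, K, H]
Visit O; enqueue L, G → queue [K, H, L, G]
Visit K → queue [H, L, G]
Visit H → queue [L, G]
Visit L; enqueue I, A → queue [G, I, A]
Visit G; enqueue M, B → queue [I, A, M, B]
Visit I; enqueue F → queue [A, M, B, F]
Visit A → queue [M, B, F]
Visit M; enqueue N, J, D → queue [B, F, N, J, D]
Visit B → queue [F, N, J, D]
Visit F → queue [N, J, D]
Visit N; enqueue C → queue [J, D, C]
Visit J → queue [D, C]
Visit D → queue [C]
Visit C → queue []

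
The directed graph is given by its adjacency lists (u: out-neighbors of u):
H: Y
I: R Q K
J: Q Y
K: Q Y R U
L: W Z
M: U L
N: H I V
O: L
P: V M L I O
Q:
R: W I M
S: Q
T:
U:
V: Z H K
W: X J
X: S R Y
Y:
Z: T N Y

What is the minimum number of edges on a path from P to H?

2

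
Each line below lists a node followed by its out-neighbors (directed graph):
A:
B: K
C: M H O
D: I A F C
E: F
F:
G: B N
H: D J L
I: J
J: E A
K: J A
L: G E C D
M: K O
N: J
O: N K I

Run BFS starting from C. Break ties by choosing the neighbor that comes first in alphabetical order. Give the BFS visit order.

Visit C; enqueue H, M, O → queue [H, M, O]
Visit H; enqueue D, J, L → queue [M, O, D, J, L]
Visit M; enqueue K → queue [O, D, J, L, K]
Visit O; enqueue I, N → queue [D, J, L, K, I, N]
Visit D; enqueue A, F → queue [J, L, K, I, N, A, F]
Visit J; enqueue E → queue [L, K, I, N, A, F, E]
Visit L; enqueue G → queue [K, I, N, A, F, E, G]
Visit K → queue [I, N, A, F, E, G]
Visit I → queue [N, A, F, E, G]
Visit N → queue [A, F, E, G]
Visit A → queue [F, E, G]
Visit F → queue [E, G]
Visit E → queue [G]
Visit G; enqueue B → queue [B]
Visit B → queue []

C H M O D J L K I N A F E G B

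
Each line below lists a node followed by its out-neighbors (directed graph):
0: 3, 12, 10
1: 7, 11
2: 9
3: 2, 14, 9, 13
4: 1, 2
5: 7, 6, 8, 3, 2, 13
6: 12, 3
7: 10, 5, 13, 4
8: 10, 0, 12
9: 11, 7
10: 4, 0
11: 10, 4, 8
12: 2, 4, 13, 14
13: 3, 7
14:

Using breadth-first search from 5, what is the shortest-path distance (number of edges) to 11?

Level 0: 5
Level 1: 2, 3, 6, 7, 8, 13
Level 2: 0, 4, 9, 10, 12, 14
Level 3: 1, 11
11 first appears at level 3.

3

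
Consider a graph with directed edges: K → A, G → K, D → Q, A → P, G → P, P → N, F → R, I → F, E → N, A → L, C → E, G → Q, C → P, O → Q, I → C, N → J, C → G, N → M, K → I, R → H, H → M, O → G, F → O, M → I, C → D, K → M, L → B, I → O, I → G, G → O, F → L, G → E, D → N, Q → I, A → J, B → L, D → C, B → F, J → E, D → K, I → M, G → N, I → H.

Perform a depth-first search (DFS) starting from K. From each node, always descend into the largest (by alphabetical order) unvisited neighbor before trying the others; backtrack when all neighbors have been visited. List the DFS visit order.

K M I O Q G P N J E H F R L B C D A

Visit K
K → M
M → I
I → O
O → Q
O → G
G → P
P → N
N → J
J → E
I → H
I → F
F → R
F → L
L → B
I → C
C → D
K → A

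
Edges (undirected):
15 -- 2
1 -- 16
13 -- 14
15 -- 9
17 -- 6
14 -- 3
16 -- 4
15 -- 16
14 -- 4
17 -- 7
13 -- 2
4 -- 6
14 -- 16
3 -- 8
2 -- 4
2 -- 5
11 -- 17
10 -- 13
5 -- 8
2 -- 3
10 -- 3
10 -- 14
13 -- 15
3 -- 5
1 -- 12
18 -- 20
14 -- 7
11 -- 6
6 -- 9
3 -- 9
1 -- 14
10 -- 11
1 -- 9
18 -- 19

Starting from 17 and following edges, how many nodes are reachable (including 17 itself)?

17

BFS from 17 visits: 17, 11, 7, 6, 10, 14, 9, 4, 13, 3, 16, 1, 15, 2, 8, 5, 12
Reachable nodes: 17 of 20 total.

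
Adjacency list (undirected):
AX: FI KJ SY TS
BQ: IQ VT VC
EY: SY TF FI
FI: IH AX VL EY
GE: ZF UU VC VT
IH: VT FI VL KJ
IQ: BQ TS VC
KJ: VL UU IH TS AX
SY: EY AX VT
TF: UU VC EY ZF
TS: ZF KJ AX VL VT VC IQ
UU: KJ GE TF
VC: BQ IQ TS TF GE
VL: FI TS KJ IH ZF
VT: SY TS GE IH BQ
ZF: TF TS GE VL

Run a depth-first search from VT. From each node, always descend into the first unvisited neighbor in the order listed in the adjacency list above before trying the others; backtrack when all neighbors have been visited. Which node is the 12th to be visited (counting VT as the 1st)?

ZF

Visit VT
VT → SY
SY → EY
EY → TF
TF → UU
UU → KJ
KJ → VL
VL → FI
FI → IH
FI → AX
AX → TS
TS → ZF
ZF → GE
GE → VC
VC → BQ
BQ → IQ

Visit order: VT, SY, EY, TF, UU, KJ, VL, FI, IH, AX, TS, ZF, GE, VC, BQ, IQ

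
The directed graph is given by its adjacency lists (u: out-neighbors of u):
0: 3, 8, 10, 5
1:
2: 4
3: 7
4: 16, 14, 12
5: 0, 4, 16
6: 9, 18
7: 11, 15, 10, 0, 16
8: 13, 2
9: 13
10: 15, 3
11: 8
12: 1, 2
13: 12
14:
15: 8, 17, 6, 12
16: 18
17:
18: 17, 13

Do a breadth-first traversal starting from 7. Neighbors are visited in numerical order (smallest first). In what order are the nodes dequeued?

Visit 7; enqueue 0, 10, 11, 15, 16 → queue [0, 10, 11, 15, 16]
Visit 0; enqueue 3, 5, 8 → queue [10, 11, 15, 16, 3, 5, 8]
Visit 10 → queue [11, 15, 16, 3, 5, 8]
Visit 11 → queue [15, 16, 3, 5, 8]
Visit 15; enqueue 6, 12, 17 → queue [16, 3, 5, 8, 6, 12, 17]
Visit 16; enqueue 18 → queue [3, 5, 8, 6, 12, 17, 18]
Visit 3 → queue [5, 8, 6, 12, 17, 18]
Visit 5; enqueue 4 → queue [8, 6, 12, 17, 18, 4]
Visit 8; enqueue 2, 13 → queue [6, 12, 17, 18, 4, 2, 13]
Visit 6; enqueue 9 → queue [12, 17, 18, 4, 2, 13, 9]
Visit 12; enqueue 1 → queue [17, 18, 4, 2, 13, 9, 1]
Visit 17 → queue [18, 4, 2, 13, 9, 1]
Visit 18 → queue [4, 2, 13, 9, 1]
Visit 4; enqueue 14 → queue [2, 13, 9, 1, 14]
Visit 2 → queue [13, 9, 1, 14]
Visit 13 → queue [9, 1, 14]
Visit 9 → queue [1, 14]
Visit 1 → queue [14]
Visit 14 → queue []

7, 0, 10, 11, 15, 16, 3, 5, 8, 6, 12, 17, 18, 4, 2, 13, 9, 1, 14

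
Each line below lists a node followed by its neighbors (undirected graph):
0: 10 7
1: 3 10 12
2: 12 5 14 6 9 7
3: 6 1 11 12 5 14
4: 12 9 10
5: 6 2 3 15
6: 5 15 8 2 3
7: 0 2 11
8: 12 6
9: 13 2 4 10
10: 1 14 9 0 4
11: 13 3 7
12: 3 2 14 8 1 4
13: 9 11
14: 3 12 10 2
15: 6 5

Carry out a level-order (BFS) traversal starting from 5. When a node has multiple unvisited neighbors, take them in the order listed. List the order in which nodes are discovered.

5, 6, 2, 3, 15, 8, 12, 14, 9, 7, 1, 11, 4, 10, 13, 0

Visit 5; enqueue 6, 2, 3, 15 → queue [6, 2, 3, 15]
Visit 6; enqueue 8 → queue [2, 3, 15, 8]
Visit 2; enqueue 12, 14, 9, 7 → queue [3, 15, 8, 12, 14, 9, 7]
Visit 3; enqueue 1, 11 → queue [15, 8, 12, 14, 9, 7, 1, 11]
Visit 15 → queue [8, 12, 14, 9, 7, 1, 11]
Visit 8 → queue [12, 14, 9, 7, 1, 11]
Visit 12; enqueue 4 → queue [14, 9, 7, 1, 11, 4]
Visit 14; enqueue 10 → queue [9, 7, 1, 11, 4, 10]
Visit 9; enqueue 13 → queue [7, 1, 11, 4, 10, 13]
Visit 7; enqueue 0 → queue [1, 11, 4, 10, 13, 0]
Visit 1 → queue [11, 4, 10, 13, 0]
Visit 11 → queue [4, 10, 13, 0]
Visit 4 → queue [10, 13, 0]
Visit 10 → queue [13, 0]
Visit 13 → queue [0]
Visit 0 → queue []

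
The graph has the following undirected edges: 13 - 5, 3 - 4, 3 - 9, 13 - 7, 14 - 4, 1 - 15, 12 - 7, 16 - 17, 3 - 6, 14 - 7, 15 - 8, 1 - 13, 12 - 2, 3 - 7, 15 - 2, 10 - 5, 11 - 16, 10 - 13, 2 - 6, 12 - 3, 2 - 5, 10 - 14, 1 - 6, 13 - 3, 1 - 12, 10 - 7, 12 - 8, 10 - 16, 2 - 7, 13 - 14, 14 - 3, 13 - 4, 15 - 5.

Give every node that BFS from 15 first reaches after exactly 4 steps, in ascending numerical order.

9, 11, 17

Level 0: 15
Level 1: 1, 2, 5, 8
Level 2: 6, 7, 10, 12, 13
Level 3: 3, 4, 14, 16
Level 4: 9, 11, 17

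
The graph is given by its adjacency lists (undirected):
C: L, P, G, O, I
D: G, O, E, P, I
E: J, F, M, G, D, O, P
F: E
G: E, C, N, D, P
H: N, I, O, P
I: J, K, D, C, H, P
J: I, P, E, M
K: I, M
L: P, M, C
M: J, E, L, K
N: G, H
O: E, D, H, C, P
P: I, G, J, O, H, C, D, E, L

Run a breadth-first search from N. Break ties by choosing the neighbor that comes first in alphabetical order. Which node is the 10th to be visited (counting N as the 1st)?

L

Visit N; enqueue G, H → queue [G, H]
Visit G; enqueue C, D, E, P → queue [H, C, D, E, P]
Visit H; enqueue I, O → queue [C, D, E, P, I, O]
Visit C; enqueue L → queue [D, E, P, I, O, L]
Visit D → queue [E, P, I, O, L]
Visit E; enqueue F, J, M → queue [P, I, O, L, F, J, M]
Visit P → queue [I, O, L, F, J, M]
Visit I; enqueue K → queue [O, L, F, J, M, K]
Visit O → queue [L, F, J, M, K]
Visit L → queue [F, J, M, K]
Visit F → queue [J, M, K]
Visit J → queue [M, K]
Visit M → queue [K]
Visit K → queue []

Visit order: N, G, H, C, D, E, P, I, O, L, F, J, M, K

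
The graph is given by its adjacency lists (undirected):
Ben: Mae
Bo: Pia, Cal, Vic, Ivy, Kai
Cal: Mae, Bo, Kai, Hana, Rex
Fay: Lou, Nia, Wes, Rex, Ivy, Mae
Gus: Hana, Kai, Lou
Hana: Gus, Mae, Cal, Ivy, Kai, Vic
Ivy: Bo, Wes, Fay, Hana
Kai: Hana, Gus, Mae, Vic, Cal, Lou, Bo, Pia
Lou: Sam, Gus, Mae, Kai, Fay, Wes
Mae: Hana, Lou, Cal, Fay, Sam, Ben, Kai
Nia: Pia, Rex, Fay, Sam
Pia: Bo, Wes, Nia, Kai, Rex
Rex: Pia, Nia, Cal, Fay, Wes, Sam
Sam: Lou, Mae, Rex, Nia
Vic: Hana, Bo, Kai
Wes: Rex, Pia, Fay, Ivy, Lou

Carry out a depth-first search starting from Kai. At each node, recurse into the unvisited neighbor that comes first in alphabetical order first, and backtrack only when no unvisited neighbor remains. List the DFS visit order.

Visit Kai
Kai → Bo
Bo → Cal
Cal → Hana
Hana → Gus
Gus → Lou
Lou → Fay
Fay → Ivy
Ivy → Wes
Wes → Pia
Pia → Nia
Nia → Rex
Rex → Sam
Sam → Mae
Mae → Ben
Hana → Vic

Kai, Bo, Cal, Hana, Gus, Lou, Fay, Ivy, Wes, Pia, Nia, Rex, Sam, Mae, Ben, Vic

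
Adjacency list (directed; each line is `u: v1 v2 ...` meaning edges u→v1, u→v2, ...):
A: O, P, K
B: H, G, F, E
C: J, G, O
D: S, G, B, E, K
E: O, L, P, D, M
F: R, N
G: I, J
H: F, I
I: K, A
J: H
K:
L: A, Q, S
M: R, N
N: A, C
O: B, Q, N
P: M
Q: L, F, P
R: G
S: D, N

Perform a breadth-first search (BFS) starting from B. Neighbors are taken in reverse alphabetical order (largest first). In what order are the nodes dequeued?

Visit B; enqueue H, G, F, E → queue [H, G, F, E]
Visit H; enqueue I → queue [G, F, E, I]
Visit G; enqueue J → queue [F, E, I, J]
Visit F; enqueue R, N → queue [E, I, J, R, N]
Visit E; enqueue P, O, M, L, D → queue [I, J, R, N, P, O, M, L, D]
Visit I; enqueue K, A → queue [J, R, N, P, O, M, L, D, K, A]
Visit J → queue [R, N, P, O, M, L, D, K, A]
Visit R → queue [N, P, O, M, L, D, K, A]
Visit N; enqueue C → queue [P, O, M, L, D, K, A, C]
Visit P → queue [O, M, L, D, K, A, C]
Visit O; enqueue Q → queue [M, L, D, K, A, C, Q]
Visit M → queue [L, D, K, A, C, Q]
Visit L; enqueue S → queue [D, K, A, C, Q, S]
Visit D → queue [K, A, C, Q, S]
Visit K → queue [A, C, Q, S]
Visit A → queue [C, Q, S]
Visit C → queue [Q, S]
Visit Q → queue [S]
Visit S → queue []

B, H, G, F, E, I, J, R, N, P, O, M, L, D, K, A, C, Q, S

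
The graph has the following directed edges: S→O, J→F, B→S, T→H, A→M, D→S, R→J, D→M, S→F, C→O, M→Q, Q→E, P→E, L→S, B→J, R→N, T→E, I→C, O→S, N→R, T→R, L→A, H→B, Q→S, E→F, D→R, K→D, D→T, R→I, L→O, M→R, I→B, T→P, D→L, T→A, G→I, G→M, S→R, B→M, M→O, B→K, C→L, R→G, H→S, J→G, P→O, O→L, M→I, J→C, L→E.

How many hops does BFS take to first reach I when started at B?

Level 0: B
Level 1: J, K, M, S
Level 2: C, D, F, G, I, O, Q, R
Level 3: E, L, N, T
Level 4: A, H, P
I first appears at level 2.

2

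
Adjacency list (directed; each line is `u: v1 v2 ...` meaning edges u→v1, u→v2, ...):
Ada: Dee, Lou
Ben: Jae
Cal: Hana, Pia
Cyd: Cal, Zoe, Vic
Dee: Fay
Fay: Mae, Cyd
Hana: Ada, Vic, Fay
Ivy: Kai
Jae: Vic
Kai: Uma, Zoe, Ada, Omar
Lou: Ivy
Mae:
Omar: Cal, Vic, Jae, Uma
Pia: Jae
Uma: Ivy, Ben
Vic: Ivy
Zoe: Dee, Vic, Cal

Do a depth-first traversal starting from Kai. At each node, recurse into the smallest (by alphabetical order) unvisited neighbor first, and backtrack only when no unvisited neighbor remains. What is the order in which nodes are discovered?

Visit Kai
Kai → Ada
Ada → Dee
Dee → Fay
Fay → Cyd
Cyd → Cal
Cal → Hana
Hana → Vic
Vic → Ivy
Cal → Pia
Pia → Jae
Cyd → Zoe
Fay → Mae
Ada → Lou
Kai → Omar
Omar → Uma
Uma → Ben

Kai, Ada, Dee, Fay, Cyd, Cal, Hana, Vic, Ivy, Pia, Jae, Zoe, Mae, Lou, Omar, Uma, Ben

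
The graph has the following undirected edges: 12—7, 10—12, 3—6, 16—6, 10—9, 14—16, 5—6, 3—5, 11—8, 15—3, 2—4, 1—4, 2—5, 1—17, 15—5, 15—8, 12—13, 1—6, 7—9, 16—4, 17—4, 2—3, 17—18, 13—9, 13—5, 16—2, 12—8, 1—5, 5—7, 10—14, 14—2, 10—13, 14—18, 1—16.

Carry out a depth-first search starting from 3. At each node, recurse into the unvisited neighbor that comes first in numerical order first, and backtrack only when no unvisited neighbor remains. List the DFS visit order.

Visit 3
3 → 2
2 → 4
4 → 1
1 → 5
5 → 6
6 → 16
16 → 14
14 → 10
10 → 9
9 → 7
7 → 12
12 → 8
8 → 11
8 → 15
12 → 13
14 → 18
18 → 17

3 -> 2 -> 4 -> 1 -> 5 -> 6 -> 16 -> 14 -> 10 -> 9 -> 7 -> 12 -> 8 -> 11 -> 15 -> 13 -> 18 -> 17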